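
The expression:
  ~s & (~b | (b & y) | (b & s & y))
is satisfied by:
  {y: True, b: False, s: False}
  {b: False, s: False, y: False}
  {y: True, b: True, s: False}


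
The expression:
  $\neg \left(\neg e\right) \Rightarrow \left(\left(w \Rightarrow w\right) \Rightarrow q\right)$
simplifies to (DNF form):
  $q \vee \neg e$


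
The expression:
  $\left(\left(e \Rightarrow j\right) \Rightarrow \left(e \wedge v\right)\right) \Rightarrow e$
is always true.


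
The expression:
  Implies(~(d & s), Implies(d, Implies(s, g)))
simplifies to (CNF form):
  True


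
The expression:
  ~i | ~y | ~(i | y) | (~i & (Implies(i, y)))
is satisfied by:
  {y: False, i: False}
  {i: True, y: False}
  {y: True, i: False}


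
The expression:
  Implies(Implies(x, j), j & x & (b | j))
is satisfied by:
  {x: True}


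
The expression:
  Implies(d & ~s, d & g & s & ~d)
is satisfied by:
  {s: True, d: False}
  {d: False, s: False}
  {d: True, s: True}


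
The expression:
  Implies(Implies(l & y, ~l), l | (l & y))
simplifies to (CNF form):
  l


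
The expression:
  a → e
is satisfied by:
  {e: True, a: False}
  {a: False, e: False}
  {a: True, e: True}


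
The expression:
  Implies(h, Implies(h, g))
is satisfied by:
  {g: True, h: False}
  {h: False, g: False}
  {h: True, g: True}


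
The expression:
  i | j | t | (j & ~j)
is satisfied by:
  {i: True, t: True, j: True}
  {i: True, t: True, j: False}
  {i: True, j: True, t: False}
  {i: True, j: False, t: False}
  {t: True, j: True, i: False}
  {t: True, j: False, i: False}
  {j: True, t: False, i: False}


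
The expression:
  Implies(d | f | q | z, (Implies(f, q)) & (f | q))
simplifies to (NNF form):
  q | (~d & ~f & ~z)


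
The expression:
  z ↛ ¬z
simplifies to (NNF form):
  z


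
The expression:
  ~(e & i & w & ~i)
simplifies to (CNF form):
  True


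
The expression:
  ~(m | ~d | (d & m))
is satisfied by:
  {d: True, m: False}


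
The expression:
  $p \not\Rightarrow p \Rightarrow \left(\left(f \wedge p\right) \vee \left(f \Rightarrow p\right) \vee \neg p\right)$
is always true.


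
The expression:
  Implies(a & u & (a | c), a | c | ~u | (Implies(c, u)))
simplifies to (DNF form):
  True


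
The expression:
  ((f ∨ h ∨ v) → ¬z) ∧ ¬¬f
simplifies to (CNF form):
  f ∧ ¬z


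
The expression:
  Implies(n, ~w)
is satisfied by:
  {w: False, n: False}
  {n: True, w: False}
  {w: True, n: False}


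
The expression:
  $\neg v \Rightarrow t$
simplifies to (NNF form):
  $t \vee v$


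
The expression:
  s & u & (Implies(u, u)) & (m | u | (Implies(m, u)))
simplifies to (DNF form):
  s & u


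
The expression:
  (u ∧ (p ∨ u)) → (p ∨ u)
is always true.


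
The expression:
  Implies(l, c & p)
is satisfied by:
  {p: True, c: True, l: False}
  {p: True, c: False, l: False}
  {c: True, p: False, l: False}
  {p: False, c: False, l: False}
  {p: True, l: True, c: True}


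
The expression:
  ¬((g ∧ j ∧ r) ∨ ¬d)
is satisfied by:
  {d: True, g: False, r: False, j: False}
  {d: True, j: True, g: False, r: False}
  {d: True, r: True, g: False, j: False}
  {d: True, j: True, r: True, g: False}
  {d: True, g: True, r: False, j: False}
  {d: True, j: True, g: True, r: False}
  {d: True, r: True, g: True, j: False}


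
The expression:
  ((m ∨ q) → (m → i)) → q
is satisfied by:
  {q: True, m: True, i: False}
  {q: True, i: False, m: False}
  {q: True, m: True, i: True}
  {q: True, i: True, m: False}
  {m: True, i: False, q: False}


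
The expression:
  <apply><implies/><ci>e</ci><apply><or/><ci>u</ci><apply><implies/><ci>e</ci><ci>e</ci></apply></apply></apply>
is always true.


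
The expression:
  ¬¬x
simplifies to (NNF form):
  x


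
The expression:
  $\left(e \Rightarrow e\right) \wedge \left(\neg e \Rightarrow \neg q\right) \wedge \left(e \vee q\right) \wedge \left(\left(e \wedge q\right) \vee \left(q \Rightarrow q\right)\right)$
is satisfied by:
  {e: True}


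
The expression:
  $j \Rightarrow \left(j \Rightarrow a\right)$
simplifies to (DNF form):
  $a \vee \neg j$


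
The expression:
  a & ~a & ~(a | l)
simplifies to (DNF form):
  False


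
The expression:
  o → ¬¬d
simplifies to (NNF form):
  d ∨ ¬o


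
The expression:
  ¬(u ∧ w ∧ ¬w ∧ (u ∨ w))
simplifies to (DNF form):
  True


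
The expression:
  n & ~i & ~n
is never true.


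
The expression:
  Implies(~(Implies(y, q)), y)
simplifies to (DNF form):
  True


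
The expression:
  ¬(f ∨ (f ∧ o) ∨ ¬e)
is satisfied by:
  {e: True, f: False}


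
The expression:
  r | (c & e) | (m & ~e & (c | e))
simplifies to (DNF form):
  r | (c & e) | (c & m)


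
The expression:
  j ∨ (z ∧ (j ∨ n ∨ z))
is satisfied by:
  {z: True, j: True}
  {z: True, j: False}
  {j: True, z: False}


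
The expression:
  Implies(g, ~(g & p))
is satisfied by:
  {p: False, g: False}
  {g: True, p: False}
  {p: True, g: False}


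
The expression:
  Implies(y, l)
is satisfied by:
  {l: True, y: False}
  {y: False, l: False}
  {y: True, l: True}


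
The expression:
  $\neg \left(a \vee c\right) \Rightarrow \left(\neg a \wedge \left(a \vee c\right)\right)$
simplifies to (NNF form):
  $a \vee c$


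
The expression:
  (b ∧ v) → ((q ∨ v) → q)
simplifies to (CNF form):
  q ∨ ¬b ∨ ¬v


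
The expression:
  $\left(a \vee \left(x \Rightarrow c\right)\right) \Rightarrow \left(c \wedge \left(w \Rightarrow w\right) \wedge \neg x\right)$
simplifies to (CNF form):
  $\left(c \vee x\right) \wedge \left(c \vee \neg a\right) \wedge \left(\neg c \vee \neg x\right)$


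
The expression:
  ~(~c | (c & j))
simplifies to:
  c & ~j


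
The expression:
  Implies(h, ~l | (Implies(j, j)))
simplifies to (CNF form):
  True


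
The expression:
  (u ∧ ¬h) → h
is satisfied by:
  {h: True, u: False}
  {u: False, h: False}
  {u: True, h: True}


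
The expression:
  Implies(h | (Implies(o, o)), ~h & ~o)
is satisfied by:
  {o: False, h: False}


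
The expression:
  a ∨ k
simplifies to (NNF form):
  a ∨ k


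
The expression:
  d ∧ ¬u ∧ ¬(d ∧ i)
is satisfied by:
  {d: True, u: False, i: False}


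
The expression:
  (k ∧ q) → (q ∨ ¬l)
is always true.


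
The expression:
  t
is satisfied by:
  {t: True}


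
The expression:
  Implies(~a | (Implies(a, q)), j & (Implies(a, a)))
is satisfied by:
  {a: True, j: True, q: False}
  {j: True, q: False, a: False}
  {a: True, j: True, q: True}
  {j: True, q: True, a: False}
  {a: True, q: False, j: False}


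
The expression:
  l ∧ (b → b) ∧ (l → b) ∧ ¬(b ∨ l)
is never true.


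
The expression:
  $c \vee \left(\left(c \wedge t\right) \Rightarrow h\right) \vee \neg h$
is always true.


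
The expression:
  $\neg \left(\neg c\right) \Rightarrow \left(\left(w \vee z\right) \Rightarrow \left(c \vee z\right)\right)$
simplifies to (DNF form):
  $\text{True}$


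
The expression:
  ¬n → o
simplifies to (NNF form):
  n ∨ o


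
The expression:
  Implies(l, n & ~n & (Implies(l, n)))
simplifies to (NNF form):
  ~l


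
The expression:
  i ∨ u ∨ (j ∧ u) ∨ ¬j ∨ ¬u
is always true.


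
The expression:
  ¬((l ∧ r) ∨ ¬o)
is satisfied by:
  {o: True, l: False, r: False}
  {r: True, o: True, l: False}
  {l: True, o: True, r: False}


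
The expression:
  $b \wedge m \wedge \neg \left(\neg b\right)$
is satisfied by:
  {m: True, b: True}


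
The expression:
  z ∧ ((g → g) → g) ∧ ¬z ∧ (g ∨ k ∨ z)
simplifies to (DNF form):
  False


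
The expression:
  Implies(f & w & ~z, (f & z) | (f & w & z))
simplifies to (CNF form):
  z | ~f | ~w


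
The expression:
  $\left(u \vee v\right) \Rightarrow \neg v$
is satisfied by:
  {v: False}


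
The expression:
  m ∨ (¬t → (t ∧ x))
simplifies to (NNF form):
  m ∨ t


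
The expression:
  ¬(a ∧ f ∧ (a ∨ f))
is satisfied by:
  {a: False, f: False}
  {f: True, a: False}
  {a: True, f: False}


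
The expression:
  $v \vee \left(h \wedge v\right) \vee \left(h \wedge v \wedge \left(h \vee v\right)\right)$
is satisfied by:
  {v: True}


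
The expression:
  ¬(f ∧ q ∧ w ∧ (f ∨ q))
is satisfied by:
  {w: False, q: False, f: False}
  {f: True, w: False, q: False}
  {q: True, w: False, f: False}
  {f: True, q: True, w: False}
  {w: True, f: False, q: False}
  {f: True, w: True, q: False}
  {q: True, w: True, f: False}


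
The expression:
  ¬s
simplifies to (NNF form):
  ¬s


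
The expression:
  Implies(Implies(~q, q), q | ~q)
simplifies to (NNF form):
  True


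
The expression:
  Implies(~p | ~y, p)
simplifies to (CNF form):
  p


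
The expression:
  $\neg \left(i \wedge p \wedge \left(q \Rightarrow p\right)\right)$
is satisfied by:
  {p: False, i: False}
  {i: True, p: False}
  {p: True, i: False}


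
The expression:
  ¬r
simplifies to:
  ¬r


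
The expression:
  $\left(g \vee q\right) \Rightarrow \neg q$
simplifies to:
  $\neg q$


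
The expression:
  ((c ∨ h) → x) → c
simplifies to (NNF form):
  c ∨ (h ∧ ¬x)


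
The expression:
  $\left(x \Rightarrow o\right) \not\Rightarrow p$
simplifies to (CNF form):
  $\neg p \wedge \left(o \vee \neg x\right)$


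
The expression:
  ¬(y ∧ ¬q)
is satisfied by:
  {q: True, y: False}
  {y: False, q: False}
  {y: True, q: True}


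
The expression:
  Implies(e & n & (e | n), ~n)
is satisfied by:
  {e: False, n: False}
  {n: True, e: False}
  {e: True, n: False}


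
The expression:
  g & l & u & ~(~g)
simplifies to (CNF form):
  g & l & u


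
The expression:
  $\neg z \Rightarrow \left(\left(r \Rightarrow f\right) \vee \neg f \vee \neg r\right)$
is always true.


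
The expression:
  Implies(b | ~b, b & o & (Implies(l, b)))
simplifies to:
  b & o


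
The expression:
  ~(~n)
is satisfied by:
  {n: True}


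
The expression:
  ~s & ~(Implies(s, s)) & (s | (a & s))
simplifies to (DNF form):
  False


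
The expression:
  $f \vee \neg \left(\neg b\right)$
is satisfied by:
  {b: True, f: True}
  {b: True, f: False}
  {f: True, b: False}


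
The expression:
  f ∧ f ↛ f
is never true.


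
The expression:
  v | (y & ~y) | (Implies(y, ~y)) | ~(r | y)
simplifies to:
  v | ~y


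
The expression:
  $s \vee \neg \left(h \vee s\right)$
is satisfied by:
  {s: True, h: False}
  {h: False, s: False}
  {h: True, s: True}


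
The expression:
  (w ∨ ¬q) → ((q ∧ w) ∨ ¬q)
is always true.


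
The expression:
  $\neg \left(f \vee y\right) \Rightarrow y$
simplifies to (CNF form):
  $f \vee y$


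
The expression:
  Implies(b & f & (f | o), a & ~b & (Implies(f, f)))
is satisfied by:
  {b: False, f: False}
  {f: True, b: False}
  {b: True, f: False}


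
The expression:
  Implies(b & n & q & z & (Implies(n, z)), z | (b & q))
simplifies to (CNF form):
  True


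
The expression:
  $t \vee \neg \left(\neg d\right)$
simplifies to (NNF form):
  $d \vee t$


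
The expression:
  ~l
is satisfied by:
  {l: False}


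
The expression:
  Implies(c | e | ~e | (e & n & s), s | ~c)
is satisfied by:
  {s: True, c: False}
  {c: False, s: False}
  {c: True, s: True}


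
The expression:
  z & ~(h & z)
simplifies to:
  z & ~h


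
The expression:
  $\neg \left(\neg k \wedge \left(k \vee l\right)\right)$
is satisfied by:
  {k: True, l: False}
  {l: False, k: False}
  {l: True, k: True}


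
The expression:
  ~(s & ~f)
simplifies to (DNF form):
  f | ~s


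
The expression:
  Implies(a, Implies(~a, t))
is always true.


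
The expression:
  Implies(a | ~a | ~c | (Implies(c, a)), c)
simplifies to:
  c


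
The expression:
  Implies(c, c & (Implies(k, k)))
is always true.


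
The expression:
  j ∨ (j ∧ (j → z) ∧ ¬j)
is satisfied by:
  {j: True}


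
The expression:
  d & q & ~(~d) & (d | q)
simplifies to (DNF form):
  d & q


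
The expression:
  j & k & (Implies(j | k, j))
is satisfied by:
  {j: True, k: True}


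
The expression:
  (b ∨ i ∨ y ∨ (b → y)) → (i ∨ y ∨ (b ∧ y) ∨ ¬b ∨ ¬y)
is always true.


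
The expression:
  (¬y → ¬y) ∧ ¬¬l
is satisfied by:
  {l: True}


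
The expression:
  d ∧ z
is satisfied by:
  {z: True, d: True}


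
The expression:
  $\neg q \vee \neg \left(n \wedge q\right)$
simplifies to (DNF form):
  $\neg n \vee \neg q$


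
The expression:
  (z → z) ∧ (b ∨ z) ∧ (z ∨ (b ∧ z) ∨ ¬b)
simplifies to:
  z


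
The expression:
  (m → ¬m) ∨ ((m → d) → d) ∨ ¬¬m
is always true.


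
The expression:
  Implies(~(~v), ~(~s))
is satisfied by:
  {s: True, v: False}
  {v: False, s: False}
  {v: True, s: True}


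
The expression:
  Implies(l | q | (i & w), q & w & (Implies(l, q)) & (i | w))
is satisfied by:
  {q: True, w: True, l: False, i: False}
  {q: True, w: True, i: True, l: False}
  {q: True, w: True, l: True, i: False}
  {q: True, w: True, i: True, l: True}
  {w: False, l: False, i: False, q: False}
  {w: True, l: False, i: False, q: False}
  {i: True, w: False, l: False, q: False}


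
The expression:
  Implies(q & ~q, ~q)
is always true.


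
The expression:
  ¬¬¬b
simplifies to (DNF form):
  ¬b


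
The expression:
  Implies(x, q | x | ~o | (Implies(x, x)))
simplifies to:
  True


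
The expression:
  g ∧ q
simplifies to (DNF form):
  g ∧ q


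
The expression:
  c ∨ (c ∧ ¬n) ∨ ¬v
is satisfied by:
  {c: True, v: False}
  {v: False, c: False}
  {v: True, c: True}


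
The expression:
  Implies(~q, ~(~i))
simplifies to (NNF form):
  i | q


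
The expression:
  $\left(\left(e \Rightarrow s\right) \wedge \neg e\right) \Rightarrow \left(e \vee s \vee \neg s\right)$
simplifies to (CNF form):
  $\text{True}$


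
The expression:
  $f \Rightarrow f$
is always true.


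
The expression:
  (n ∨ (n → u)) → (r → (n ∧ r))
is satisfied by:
  {n: True, r: False}
  {r: False, n: False}
  {r: True, n: True}


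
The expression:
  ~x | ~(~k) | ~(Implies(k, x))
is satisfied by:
  {k: True, x: False}
  {x: False, k: False}
  {x: True, k: True}


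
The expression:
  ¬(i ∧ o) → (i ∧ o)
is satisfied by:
  {i: True, o: True}


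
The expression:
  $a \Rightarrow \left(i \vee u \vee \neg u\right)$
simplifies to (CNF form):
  $\text{True}$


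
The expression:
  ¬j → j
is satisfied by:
  {j: True}


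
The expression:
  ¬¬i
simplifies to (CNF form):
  i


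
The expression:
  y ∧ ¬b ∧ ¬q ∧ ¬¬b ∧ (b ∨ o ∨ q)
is never true.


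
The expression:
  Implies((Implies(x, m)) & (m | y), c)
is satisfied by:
  {c: True, x: True, m: False, y: False}
  {c: True, x: False, m: False, y: False}
  {y: True, c: True, x: True, m: False}
  {y: True, c: True, x: False, m: False}
  {c: True, m: True, x: True, y: False}
  {c: True, m: True, x: False, y: False}
  {c: True, m: True, y: True, x: True}
  {c: True, m: True, y: True, x: False}
  {x: True, c: False, m: False, y: False}
  {c: False, x: False, m: False, y: False}
  {y: True, x: True, c: False, m: False}


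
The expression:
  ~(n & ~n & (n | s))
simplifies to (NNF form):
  True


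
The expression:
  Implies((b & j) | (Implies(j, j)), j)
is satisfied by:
  {j: True}


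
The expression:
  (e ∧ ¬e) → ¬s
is always true.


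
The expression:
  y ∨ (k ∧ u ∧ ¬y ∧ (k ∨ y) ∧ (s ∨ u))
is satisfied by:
  {y: True, k: True, u: True}
  {y: True, k: True, u: False}
  {y: True, u: True, k: False}
  {y: True, u: False, k: False}
  {k: True, u: True, y: False}


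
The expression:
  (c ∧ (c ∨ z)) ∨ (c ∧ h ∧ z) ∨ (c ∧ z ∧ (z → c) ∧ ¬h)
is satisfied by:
  {c: True}


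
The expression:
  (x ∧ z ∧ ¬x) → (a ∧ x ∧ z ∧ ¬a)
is always true.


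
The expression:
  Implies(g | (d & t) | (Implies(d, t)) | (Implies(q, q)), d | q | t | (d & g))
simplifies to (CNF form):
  d | q | t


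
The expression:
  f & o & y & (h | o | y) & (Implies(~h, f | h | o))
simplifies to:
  f & o & y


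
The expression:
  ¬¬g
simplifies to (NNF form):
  g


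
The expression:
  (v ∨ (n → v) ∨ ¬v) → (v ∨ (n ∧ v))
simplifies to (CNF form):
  v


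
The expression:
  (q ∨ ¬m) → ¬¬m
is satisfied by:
  {m: True}


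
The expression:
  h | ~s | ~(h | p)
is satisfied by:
  {h: True, s: False, p: False}
  {s: False, p: False, h: False}
  {p: True, h: True, s: False}
  {p: True, s: False, h: False}
  {h: True, s: True, p: False}
  {s: True, h: False, p: False}
  {p: True, s: True, h: True}


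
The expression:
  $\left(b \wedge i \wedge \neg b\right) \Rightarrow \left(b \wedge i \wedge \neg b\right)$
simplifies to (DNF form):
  $\text{True}$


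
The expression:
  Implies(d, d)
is always true.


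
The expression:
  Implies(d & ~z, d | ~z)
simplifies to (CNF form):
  True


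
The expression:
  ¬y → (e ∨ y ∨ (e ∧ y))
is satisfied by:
  {y: True, e: True}
  {y: True, e: False}
  {e: True, y: False}


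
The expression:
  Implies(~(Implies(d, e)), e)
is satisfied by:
  {e: True, d: False}
  {d: False, e: False}
  {d: True, e: True}


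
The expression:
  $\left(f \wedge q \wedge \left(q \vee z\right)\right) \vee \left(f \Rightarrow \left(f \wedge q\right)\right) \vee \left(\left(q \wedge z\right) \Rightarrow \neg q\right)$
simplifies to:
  $\text{True}$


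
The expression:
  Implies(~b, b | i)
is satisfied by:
  {i: True, b: True}
  {i: True, b: False}
  {b: True, i: False}


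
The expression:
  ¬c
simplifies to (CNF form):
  ¬c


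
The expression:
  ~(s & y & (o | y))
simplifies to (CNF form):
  ~s | ~y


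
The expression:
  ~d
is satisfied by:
  {d: False}


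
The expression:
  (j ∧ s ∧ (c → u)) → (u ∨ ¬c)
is always true.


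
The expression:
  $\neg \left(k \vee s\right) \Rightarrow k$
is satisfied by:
  {k: True, s: True}
  {k: True, s: False}
  {s: True, k: False}


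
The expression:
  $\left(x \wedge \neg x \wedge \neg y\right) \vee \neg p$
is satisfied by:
  {p: False}


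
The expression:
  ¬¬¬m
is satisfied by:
  {m: False}


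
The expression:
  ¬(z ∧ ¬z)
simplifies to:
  True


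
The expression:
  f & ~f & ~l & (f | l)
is never true.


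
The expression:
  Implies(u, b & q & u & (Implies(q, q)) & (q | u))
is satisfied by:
  {q: True, b: True, u: False}
  {q: True, b: False, u: False}
  {b: True, q: False, u: False}
  {q: False, b: False, u: False}
  {q: True, u: True, b: True}


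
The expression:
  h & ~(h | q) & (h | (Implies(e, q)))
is never true.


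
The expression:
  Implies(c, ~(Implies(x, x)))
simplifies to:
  ~c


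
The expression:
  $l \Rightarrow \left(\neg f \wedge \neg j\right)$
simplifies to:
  $\left(\neg f \wedge \neg j\right) \vee \neg l$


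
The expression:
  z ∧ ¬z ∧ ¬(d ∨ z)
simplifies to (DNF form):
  False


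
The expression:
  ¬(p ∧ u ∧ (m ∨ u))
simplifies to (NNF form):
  ¬p ∨ ¬u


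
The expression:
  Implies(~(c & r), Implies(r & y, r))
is always true.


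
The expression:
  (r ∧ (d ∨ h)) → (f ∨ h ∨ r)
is always true.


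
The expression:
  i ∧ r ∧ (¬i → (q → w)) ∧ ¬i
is never true.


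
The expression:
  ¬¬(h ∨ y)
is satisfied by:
  {y: True, h: True}
  {y: True, h: False}
  {h: True, y: False}


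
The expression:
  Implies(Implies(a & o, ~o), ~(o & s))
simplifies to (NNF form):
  a | ~o | ~s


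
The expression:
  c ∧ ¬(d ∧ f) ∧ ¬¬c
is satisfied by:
  {c: True, d: False, f: False}
  {c: True, f: True, d: False}
  {c: True, d: True, f: False}


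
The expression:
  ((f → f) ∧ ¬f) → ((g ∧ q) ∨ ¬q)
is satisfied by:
  {g: True, f: True, q: False}
  {g: True, f: False, q: False}
  {f: True, g: False, q: False}
  {g: False, f: False, q: False}
  {g: True, q: True, f: True}
  {g: True, q: True, f: False}
  {q: True, f: True, g: False}


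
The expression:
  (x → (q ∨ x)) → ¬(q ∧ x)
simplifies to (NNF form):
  ¬q ∨ ¬x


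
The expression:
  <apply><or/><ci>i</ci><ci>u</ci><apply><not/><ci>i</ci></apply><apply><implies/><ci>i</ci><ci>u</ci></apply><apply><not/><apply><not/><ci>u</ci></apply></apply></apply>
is always true.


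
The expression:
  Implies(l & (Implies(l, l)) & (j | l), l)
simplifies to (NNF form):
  True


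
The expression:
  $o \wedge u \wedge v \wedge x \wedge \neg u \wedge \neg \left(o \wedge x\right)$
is never true.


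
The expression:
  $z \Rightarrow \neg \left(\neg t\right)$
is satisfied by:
  {t: True, z: False}
  {z: False, t: False}
  {z: True, t: True}


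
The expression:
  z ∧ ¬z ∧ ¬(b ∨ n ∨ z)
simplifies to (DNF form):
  False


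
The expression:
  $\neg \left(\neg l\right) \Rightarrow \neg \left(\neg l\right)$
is always true.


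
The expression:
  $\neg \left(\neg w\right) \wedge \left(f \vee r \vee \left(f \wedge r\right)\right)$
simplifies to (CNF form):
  $w \wedge \left(f \vee r\right)$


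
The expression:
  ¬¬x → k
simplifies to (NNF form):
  k ∨ ¬x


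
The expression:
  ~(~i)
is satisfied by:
  {i: True}


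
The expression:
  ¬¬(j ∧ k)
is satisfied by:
  {j: True, k: True}


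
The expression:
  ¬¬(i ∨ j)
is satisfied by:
  {i: True, j: True}
  {i: True, j: False}
  {j: True, i: False}


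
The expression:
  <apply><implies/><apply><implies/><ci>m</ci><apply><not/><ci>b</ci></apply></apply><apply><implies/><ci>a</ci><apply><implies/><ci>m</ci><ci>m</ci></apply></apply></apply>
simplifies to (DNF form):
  <true/>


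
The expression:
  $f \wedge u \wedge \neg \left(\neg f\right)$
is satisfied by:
  {u: True, f: True}


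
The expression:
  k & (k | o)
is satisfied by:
  {k: True}


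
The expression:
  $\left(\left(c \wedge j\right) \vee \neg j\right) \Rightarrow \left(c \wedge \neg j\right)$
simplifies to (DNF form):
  $\left(c \wedge \neg j\right) \vee \left(j \wedge \neg c\right)$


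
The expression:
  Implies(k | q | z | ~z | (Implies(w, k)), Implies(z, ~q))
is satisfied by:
  {q: False, z: False}
  {z: True, q: False}
  {q: True, z: False}


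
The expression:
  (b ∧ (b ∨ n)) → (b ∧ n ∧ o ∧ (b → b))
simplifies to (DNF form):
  (n ∧ o) ∨ ¬b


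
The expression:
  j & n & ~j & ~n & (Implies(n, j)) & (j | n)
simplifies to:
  False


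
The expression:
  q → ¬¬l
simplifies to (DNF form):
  l ∨ ¬q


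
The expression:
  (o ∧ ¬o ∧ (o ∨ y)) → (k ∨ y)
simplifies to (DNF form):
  True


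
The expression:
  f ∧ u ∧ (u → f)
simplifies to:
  f ∧ u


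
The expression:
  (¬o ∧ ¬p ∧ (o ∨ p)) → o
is always true.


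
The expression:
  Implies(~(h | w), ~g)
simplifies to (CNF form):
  h | w | ~g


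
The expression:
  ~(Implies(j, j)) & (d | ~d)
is never true.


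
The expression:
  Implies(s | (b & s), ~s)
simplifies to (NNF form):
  ~s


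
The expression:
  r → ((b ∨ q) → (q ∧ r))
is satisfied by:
  {q: True, b: False, r: False}
  {q: False, b: False, r: False}
  {r: True, q: True, b: False}
  {r: True, q: False, b: False}
  {b: True, q: True, r: False}
  {b: True, q: False, r: False}
  {b: True, r: True, q: True}


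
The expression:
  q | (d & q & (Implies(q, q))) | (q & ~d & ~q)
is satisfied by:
  {q: True}


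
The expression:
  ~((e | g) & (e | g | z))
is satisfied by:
  {g: False, e: False}


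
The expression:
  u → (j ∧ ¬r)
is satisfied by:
  {j: True, u: False, r: False}
  {j: False, u: False, r: False}
  {r: True, j: True, u: False}
  {r: True, j: False, u: False}
  {u: True, j: True, r: False}


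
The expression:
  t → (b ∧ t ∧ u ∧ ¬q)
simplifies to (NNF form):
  (b ∧ u ∧ ¬q) ∨ ¬t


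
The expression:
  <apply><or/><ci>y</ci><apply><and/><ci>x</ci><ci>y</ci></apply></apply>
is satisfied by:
  {y: True}


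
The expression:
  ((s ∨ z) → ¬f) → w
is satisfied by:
  {z: True, w: True, f: True, s: True}
  {z: True, w: True, f: True, s: False}
  {w: True, f: True, s: True, z: False}
  {w: True, f: True, s: False, z: False}
  {z: True, w: True, s: True, f: False}
  {z: True, w: True, s: False, f: False}
  {w: True, s: True, f: False, z: False}
  {w: True, s: False, f: False, z: False}
  {z: True, f: True, s: True, w: False}
  {z: True, f: True, s: False, w: False}
  {f: True, s: True, w: False, z: False}


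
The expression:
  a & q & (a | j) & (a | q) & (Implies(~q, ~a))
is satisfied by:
  {a: True, q: True}


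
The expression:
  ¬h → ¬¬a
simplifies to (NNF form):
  a ∨ h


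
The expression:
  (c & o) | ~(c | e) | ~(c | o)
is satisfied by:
  {e: False, c: False, o: False}
  {o: True, e: False, c: False}
  {e: True, o: False, c: False}
  {o: True, c: True, e: False}
  {o: True, c: True, e: True}


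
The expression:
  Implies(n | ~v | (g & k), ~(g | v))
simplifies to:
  (v | ~g) & (~g | ~k) & (~n | ~v)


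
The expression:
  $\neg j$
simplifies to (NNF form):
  $\neg j$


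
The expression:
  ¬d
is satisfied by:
  {d: False}


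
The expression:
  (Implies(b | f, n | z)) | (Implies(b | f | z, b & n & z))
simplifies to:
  n | z | (~b & ~f)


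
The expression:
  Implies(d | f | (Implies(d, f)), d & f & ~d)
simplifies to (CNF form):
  False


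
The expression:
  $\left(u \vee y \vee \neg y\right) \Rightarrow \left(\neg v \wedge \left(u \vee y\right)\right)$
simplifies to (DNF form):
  $\left(u \wedge \neg v\right) \vee \left(y \wedge \neg v\right)$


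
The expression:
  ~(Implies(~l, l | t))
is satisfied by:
  {l: False, t: False}


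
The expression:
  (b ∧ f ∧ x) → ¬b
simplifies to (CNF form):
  ¬b ∨ ¬f ∨ ¬x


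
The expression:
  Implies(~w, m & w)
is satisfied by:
  {w: True}


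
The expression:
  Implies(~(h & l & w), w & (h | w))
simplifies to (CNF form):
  w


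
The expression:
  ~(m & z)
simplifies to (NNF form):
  ~m | ~z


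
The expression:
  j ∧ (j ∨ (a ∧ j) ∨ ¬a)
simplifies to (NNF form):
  j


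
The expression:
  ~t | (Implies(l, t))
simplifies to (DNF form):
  True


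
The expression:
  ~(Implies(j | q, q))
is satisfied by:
  {j: True, q: False}


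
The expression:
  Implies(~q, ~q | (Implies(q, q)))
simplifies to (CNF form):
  True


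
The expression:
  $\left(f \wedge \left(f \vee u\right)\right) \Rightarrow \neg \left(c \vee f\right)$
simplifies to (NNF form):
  $\neg f$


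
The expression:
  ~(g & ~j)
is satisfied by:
  {j: True, g: False}
  {g: False, j: False}
  {g: True, j: True}


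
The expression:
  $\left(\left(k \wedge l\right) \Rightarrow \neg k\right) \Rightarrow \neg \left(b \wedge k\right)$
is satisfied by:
  {l: True, k: False, b: False}
  {k: False, b: False, l: False}
  {b: True, l: True, k: False}
  {b: True, k: False, l: False}
  {l: True, k: True, b: False}
  {k: True, l: False, b: False}
  {b: True, k: True, l: True}


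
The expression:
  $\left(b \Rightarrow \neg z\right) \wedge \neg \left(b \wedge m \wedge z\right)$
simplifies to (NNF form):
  $\neg b \vee \neg z$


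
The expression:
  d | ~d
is always true.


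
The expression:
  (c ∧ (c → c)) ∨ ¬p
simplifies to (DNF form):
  c ∨ ¬p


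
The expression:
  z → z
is always true.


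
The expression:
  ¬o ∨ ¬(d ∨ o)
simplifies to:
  ¬o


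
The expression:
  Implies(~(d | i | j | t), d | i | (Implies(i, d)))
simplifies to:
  True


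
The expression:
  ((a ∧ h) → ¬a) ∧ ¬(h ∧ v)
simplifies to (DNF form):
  (¬a ∧ ¬v) ∨ ¬h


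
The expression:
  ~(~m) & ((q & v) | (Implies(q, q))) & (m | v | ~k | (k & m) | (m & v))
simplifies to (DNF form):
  m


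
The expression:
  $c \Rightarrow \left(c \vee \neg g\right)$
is always true.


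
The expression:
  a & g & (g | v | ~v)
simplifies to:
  a & g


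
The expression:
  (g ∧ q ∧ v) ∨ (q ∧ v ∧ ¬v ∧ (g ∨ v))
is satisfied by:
  {g: True, q: True, v: True}


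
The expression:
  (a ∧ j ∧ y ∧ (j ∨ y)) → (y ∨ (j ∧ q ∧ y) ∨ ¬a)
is always true.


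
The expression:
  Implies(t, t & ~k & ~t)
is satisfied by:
  {t: False}


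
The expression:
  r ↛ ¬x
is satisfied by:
  {r: True, x: True}


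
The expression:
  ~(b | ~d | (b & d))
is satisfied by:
  {d: True, b: False}


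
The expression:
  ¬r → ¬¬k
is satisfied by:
  {r: True, k: True}
  {r: True, k: False}
  {k: True, r: False}


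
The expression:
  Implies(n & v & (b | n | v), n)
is always true.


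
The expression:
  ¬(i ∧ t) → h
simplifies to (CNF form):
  (h ∨ i) ∧ (h ∨ t)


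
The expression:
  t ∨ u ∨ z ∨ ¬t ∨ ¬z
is always true.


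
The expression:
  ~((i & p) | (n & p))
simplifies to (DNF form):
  ~p | (~i & ~n)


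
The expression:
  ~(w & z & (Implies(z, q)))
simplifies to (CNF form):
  ~q | ~w | ~z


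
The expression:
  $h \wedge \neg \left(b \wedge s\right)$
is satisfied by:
  {h: True, s: False, b: False}
  {h: True, b: True, s: False}
  {h: True, s: True, b: False}


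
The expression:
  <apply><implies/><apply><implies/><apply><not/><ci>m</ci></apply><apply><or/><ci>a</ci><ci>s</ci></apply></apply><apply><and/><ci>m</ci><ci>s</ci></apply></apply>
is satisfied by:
  {m: True, s: True, a: False}
  {m: True, s: True, a: True}
  {a: False, m: False, s: False}


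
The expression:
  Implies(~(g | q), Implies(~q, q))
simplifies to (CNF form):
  g | q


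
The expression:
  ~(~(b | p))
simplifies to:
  b | p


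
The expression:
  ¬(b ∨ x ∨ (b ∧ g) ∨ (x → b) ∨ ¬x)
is never true.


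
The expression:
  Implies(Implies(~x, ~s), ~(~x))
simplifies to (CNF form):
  s | x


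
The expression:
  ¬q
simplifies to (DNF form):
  ¬q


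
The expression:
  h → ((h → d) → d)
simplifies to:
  True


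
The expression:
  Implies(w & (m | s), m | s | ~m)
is always true.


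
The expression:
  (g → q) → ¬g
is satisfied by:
  {g: False, q: False}
  {q: True, g: False}
  {g: True, q: False}


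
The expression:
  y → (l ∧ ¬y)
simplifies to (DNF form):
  ¬y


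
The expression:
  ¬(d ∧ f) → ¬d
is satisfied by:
  {f: True, d: False}
  {d: False, f: False}
  {d: True, f: True}


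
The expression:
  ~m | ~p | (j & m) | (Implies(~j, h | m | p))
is always true.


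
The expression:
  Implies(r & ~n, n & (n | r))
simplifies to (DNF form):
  n | ~r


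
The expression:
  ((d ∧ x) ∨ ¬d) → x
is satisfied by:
  {x: True, d: True}
  {x: True, d: False}
  {d: True, x: False}


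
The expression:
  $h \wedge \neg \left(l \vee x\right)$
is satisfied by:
  {h: True, x: False, l: False}


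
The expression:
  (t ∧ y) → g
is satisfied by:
  {g: True, t: False, y: False}
  {g: False, t: False, y: False}
  {y: True, g: True, t: False}
  {y: True, g: False, t: False}
  {t: True, g: True, y: False}
  {t: True, g: False, y: False}
  {t: True, y: True, g: True}


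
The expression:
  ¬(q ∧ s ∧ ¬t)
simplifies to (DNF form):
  t ∨ ¬q ∨ ¬s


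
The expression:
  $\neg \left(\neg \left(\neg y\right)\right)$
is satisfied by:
  {y: False}


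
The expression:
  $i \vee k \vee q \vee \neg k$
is always true.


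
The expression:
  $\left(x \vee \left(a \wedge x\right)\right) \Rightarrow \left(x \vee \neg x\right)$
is always true.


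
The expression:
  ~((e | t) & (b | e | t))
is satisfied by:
  {e: False, t: False}


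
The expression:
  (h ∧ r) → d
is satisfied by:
  {d: True, h: False, r: False}
  {h: False, r: False, d: False}
  {r: True, d: True, h: False}
  {r: True, h: False, d: False}
  {d: True, h: True, r: False}
  {h: True, d: False, r: False}
  {r: True, h: True, d: True}


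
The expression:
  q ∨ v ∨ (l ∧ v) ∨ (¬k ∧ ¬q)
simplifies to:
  q ∨ v ∨ ¬k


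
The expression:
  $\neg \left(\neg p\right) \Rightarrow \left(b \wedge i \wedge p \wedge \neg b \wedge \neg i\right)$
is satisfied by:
  {p: False}


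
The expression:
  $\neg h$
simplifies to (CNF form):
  $\neg h$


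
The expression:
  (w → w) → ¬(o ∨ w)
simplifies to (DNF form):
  ¬o ∧ ¬w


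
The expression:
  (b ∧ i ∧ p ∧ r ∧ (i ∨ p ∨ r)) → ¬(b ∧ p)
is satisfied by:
  {p: False, b: False, i: False, r: False}
  {r: True, p: False, b: False, i: False}
  {i: True, p: False, b: False, r: False}
  {r: True, i: True, p: False, b: False}
  {b: True, r: False, p: False, i: False}
  {r: True, b: True, p: False, i: False}
  {i: True, b: True, r: False, p: False}
  {r: True, i: True, b: True, p: False}
  {p: True, i: False, b: False, r: False}
  {r: True, p: True, i: False, b: False}
  {i: True, p: True, r: False, b: False}
  {r: True, i: True, p: True, b: False}
  {b: True, p: True, i: False, r: False}
  {r: True, b: True, p: True, i: False}
  {i: True, b: True, p: True, r: False}


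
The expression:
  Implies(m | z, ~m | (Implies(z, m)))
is always true.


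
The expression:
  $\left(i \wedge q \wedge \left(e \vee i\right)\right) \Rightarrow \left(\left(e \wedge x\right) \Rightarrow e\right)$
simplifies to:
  $\text{True}$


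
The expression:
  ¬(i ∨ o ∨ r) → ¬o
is always true.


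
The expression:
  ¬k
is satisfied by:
  {k: False}


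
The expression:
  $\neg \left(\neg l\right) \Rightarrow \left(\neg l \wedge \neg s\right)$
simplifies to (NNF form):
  $\neg l$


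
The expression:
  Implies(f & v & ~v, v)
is always true.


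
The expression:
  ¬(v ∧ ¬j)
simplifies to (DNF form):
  j ∨ ¬v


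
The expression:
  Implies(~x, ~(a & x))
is always true.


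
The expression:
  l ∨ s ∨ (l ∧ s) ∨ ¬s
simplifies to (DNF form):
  True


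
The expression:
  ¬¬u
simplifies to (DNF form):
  u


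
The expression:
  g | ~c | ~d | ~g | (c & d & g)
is always true.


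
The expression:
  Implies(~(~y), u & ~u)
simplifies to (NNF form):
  ~y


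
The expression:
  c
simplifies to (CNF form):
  c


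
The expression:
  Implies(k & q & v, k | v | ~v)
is always true.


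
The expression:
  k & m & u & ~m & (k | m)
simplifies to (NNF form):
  False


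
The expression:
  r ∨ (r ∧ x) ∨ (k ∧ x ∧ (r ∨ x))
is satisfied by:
  {r: True, x: True, k: True}
  {r: True, x: True, k: False}
  {r: True, k: True, x: False}
  {r: True, k: False, x: False}
  {x: True, k: True, r: False}


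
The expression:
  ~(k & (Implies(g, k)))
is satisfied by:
  {k: False}


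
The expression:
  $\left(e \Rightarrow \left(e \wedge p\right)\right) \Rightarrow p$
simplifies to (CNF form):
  $e \vee p$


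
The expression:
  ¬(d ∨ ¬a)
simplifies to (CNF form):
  a ∧ ¬d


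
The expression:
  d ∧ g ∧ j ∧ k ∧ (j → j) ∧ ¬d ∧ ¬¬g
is never true.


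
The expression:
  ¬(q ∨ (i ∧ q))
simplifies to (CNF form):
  ¬q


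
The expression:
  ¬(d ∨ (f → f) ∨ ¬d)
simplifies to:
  False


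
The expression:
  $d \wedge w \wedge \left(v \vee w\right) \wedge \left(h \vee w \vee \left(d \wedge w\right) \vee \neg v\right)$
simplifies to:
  $d \wedge w$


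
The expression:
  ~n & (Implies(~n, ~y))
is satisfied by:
  {n: False, y: False}


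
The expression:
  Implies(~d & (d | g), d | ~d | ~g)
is always true.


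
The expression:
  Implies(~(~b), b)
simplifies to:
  True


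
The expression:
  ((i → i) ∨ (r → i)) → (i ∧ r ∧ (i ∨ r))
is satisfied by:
  {r: True, i: True}


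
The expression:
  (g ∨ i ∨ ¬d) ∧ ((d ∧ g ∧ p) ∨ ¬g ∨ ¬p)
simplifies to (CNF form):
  (d ∨ i ∨ ¬d) ∧ (d ∨ ¬d ∨ ¬g) ∧ (d ∨ ¬g ∨ ¬p) ∧ (g ∨ i ∨ ¬d) ∧ (g ∨ ¬d ∨ ¬g) ∧ (g ∨ ¬g ∨ ¬p) ∧ (d ∨ i ∨ ¬d ∨ ¬g) ∧ (d ∨ i ∨ ¬d ∨ ¬p) ∧ (d ∨ i ∨ ¬g ∨ ¬p) ∧ (d ∨ ¬d ∨ ¬g ∨ ¬p) ∧ (g ∨ i ∨ ¬d ∨ ¬g) ∧ (g ∨ i ∨ ¬d ∨ ¬p) ∧ (g ∨ i ∨ ¬g ∨ ¬p) ∧ (g ∨ ¬d ∨ ¬g ∨ ¬p)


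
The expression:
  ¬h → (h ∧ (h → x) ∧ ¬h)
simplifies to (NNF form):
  h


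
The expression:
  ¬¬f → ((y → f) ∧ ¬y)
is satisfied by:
  {y: False, f: False}
  {f: True, y: False}
  {y: True, f: False}


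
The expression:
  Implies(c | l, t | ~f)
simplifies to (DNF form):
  t | ~f | (~c & ~l)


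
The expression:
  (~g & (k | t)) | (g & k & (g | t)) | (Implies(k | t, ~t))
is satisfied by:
  {k: True, g: False, t: False}
  {g: False, t: False, k: False}
  {k: True, t: True, g: False}
  {t: True, g: False, k: False}
  {k: True, g: True, t: False}
  {g: True, k: False, t: False}
  {k: True, t: True, g: True}


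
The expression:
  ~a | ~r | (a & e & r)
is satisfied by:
  {e: True, a: False, r: False}
  {e: False, a: False, r: False}
  {r: True, e: True, a: False}
  {r: True, e: False, a: False}
  {a: True, e: True, r: False}
  {a: True, e: False, r: False}
  {a: True, r: True, e: True}


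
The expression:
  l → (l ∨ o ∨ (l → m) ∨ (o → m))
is always true.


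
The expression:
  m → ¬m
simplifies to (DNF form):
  ¬m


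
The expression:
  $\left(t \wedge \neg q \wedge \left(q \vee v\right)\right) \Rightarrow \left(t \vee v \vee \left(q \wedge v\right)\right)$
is always true.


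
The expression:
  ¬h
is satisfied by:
  {h: False}


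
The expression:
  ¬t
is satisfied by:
  {t: False}


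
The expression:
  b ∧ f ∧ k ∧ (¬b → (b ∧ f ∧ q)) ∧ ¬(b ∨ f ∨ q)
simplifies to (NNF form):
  False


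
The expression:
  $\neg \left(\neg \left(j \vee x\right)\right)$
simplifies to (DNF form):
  $j \vee x$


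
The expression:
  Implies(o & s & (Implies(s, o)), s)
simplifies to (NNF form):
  True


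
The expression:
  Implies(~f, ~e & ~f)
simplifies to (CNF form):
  f | ~e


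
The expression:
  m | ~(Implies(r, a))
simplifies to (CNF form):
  (m | r) & (m | ~a)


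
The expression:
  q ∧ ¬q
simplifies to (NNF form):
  False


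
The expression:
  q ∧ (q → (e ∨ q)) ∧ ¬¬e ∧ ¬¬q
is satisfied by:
  {e: True, q: True}


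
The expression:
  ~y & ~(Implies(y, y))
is never true.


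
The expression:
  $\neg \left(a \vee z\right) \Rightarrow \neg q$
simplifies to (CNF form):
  $a \vee z \vee \neg q$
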